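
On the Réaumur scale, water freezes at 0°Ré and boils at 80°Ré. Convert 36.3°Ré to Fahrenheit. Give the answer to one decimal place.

113.7°F

Linear interpolation between the fixed points: C = (36.3 - 0) × 100 / (80 - 0) = 45.3750°C.
Then 45.3750 × 1.8 + 32 = 113.7°F.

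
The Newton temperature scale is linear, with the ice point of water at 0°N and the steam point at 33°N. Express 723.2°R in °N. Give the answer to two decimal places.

First in Celsius: (723.2 - 491.67) × 5/9 = 128.6278°C.
Linearly onto the Newton scale: 0 + (128.6278 / 100) × (33 - 0) = 42.45°N.

42.45°N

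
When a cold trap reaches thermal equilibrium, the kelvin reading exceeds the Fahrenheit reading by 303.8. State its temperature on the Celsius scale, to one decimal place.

-78.3°C

Let x be the kelvin reading; then the Fahrenheit reading is 1.8·x - 459.67.
(1.8·x - 459.67) - x = -303.8  ⇒  (0.8)·x = 155.87  ⇒  x = 194.8375 K.
In Celsius: 194.8375 - 273.15 = -78.3°C.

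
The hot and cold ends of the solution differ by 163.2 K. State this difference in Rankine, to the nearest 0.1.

Only the scale ratio 1.8 matters for a change in temperature.
163.2 × 1.8 = 293.8.

293.8°R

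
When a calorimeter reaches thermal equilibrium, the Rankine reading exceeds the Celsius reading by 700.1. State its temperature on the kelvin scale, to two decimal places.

Let x be the Celsius reading; then the Rankine reading is 1.8·x + 491.67.
(1.8·x + 491.67) - x = 700.1  ⇒  (0.8)·x = 208.43  ⇒  x = 260.5375°C.
In kelvin: 260.5375 + 273.15 = 533.69 K.

533.69 K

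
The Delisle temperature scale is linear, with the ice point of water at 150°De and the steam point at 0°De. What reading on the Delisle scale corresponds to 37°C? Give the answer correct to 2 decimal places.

94.50°De

Linearly onto the Delisle scale: 150 + (37.0000 / 100) × (0 - 150) = 94.50°De.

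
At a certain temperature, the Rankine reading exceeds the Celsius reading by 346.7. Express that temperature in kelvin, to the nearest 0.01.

Let x be the Rankine reading; then the Celsius reading is 5/9·x - 273.15.
(5/9·x - 273.15) - x = -346.7  ⇒  (-4/9)·x = -73.55  ⇒  x = 165.4875°R.
In Celsius: (165.4875 - 491.67) × 5/9 = -181.2125°C.
In kelvin: -181.2125 + 273.15 = 91.94 K.

91.94 K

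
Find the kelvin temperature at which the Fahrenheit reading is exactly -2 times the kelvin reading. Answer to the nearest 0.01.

Let K be the kelvin reading. The Fahrenheit reading is F = 1.8·K - 459.67.
Require F = -2·K: 1.8·K - 459.67 = -2·K.
(3.8)·K = 459.67  ⇒  K = 120.97.

120.97 K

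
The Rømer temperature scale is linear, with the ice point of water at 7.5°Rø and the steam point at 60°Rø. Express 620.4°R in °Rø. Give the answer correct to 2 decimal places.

45.05°Rø

First in Celsius: (620.4 - 491.67) × 5/9 = 71.5167°C.
Linearly onto the Rømer scale: 7.5 + (71.5167 / 100) × (60 - 7.5) = 45.05°Rø.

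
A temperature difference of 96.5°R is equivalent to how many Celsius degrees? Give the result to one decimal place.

For a temperature interval the offset drops out; only the factor 5/9 applies.
96.5 × 5/9 = 53.6.

53.6°C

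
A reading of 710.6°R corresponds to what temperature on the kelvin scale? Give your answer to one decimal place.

In Celsius: (710.6 - 491.67) × 5/9 = 121.6278°C.
In kelvin: 121.6278 + 273.15 = 394.8 K.

394.8 K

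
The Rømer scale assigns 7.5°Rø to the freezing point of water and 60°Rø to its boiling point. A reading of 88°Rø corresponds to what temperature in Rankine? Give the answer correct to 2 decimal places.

767.67°R

Linear interpolation between the fixed points: C = (88 - 7.5) × 100 / (60 - 7.5) = 153.3333°C.
Then 153.3333 × 1.8 + 491.67 = 767.67°R.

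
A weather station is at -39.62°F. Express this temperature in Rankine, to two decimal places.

420.05°R

In Celsius: (-39.62 - 32) × 5/9 = -39.7889°C.
In Rankine: -39.7889 × 1.8 + 491.67 = 420.05°R.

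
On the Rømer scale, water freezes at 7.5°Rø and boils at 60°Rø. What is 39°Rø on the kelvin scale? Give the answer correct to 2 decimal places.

333.15 K

Linear interpolation between the fixed points: C = (39 - 7.5) × 100 / (60 - 7.5) = 60.0000°C.
Then 60.0000 + 273.15 = 333.15 K.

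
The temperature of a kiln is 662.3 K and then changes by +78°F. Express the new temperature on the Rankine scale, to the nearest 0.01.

1270.14°R

Initial temperature in Celsius: 662.3 - 273.15 = 389.1500°C.
The 78°F change is an interval, so only the factor 5/9 applies: +78 × 5/9 = +43.3333°C.
Final Celsius temperature: 389.1500 + 43.3333 = 432.4833°C.
In Rankine: 432.4833 × 1.8 + 491.67 = 1270.14°R.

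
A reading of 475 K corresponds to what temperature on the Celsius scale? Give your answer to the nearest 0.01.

In Celsius: 475 - 273.15 = 201.8500°C.

201.85°C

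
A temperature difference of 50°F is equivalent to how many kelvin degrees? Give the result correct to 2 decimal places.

27.78 K

For a temperature interval the offset drops out; only the factor 5/9 applies.
50 × 5/9 = 27.78.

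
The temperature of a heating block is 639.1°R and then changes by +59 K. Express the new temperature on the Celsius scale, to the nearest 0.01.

140.91°C

Initial temperature in Celsius: (639.1 - 491.67) × 5/9 = 81.9056°C.
The 59 K change is an interval; Kelvin and Celsius degrees are the same size, so ΔC = +59°C.
Final Celsius temperature: 81.9056 + 59.0000 = 140.9056°C.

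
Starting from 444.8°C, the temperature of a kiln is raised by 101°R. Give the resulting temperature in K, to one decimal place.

The 101°R change is an interval, so only the factor 5/9 applies: +101 × 5/9 = +56.1111°C.
Final Celsius temperature: 444.8000 + 56.1111 = 500.9111°C.
In kelvin: 500.9111 + 273.15 = 774.1 K.

774.1 K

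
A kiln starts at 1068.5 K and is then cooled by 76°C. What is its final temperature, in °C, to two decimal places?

719.35°C

Initial temperature in Celsius: 1068.5 - 273.15 = 795.3500°C.
Final Celsius temperature: 795.3500 - 76.0000 = 719.3500°C.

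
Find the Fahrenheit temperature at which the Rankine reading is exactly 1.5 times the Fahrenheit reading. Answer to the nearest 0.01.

Let F be the Fahrenheit reading. The Rankine reading is R = 1·F + 459.67.
Require R = 1.5·F: 1·F + 459.67 = 1.5·F.
(-0.5)·F = -459.67  ⇒  F = 919.34.

919.34°F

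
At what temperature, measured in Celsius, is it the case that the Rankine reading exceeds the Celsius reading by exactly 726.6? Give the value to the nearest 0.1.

Let C be the Celsius reading. The Rankine reading is R = 1.8·C + 491.67.
Require R - C = 726.6: (0.8)·C + 491.67 = 726.6.
C = (726.6 - 491.67) / (0.8) = 293.7.

293.7°C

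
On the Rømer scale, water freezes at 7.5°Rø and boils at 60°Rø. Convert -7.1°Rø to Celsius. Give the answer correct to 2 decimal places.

Linear interpolation between the fixed points: C = (-7.1 - 7.5) × 100 / (60 - 7.5) = -27.8095°C.

-27.81°C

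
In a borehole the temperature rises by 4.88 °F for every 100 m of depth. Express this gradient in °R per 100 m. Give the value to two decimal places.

4.88 °R/100 m

The quantity depends on a temperature interval, so only the ratio of degree sizes applies; the offset between the scales is irrelevant.
A change of 1°F is a change of 1°R, so 4.88 × 1 = 4.88.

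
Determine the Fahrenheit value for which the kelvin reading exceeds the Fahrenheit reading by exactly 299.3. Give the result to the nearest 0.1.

-98.8°F

Let F be the Fahrenheit reading. The kelvin reading is K = 5/9·F + 255.372.
Require K - F = 299.3: (-4/9)·F + 255.372 = 299.3.
F = (299.3 - 255.372) / (-4/9) = -98.8.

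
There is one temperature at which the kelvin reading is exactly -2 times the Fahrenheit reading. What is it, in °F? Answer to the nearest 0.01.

-99.93°F

Let F be the Fahrenheit reading. The kelvin reading is K = 5/9·F + 255.372.
Require K = -2·F: 5/9·F + 255.372 = -2·F.
(23/9)·F = -255.372  ⇒  F = -99.93.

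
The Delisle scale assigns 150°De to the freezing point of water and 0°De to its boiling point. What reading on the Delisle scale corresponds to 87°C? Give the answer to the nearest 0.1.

19.5°De

Linearly onto the Delisle scale: 150 + (87.0000 / 100) × (0 - 150) = 19.5°De.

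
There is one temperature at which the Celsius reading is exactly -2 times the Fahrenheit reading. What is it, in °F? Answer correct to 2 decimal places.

6.96°F

Let F be the Fahrenheit reading. The Celsius reading is C = 5/9·F - 17.7778.
Require C = -2·F: 5/9·F - 17.7778 = -2·F.
(23/9)·F = 17.7778  ⇒  F = 6.96.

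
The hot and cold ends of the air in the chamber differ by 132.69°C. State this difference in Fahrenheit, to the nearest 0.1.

238.8°F

An interval of 1°C corresponds to 1.8°F.
132.69 × 1.8 = 238.8.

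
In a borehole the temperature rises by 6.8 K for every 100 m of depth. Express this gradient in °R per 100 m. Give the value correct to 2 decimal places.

12.24 °R/100 m

Since only a temperature interval is involved, the additive offset between the scales drops out.
A change of 1 K is a change of 1.8°R, so 6.8 × 1.8 = 12.24.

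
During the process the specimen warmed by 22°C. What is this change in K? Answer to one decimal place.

Celsius and kelvin degrees are the same size, so the interval is unchanged: 22.0.

22.0 K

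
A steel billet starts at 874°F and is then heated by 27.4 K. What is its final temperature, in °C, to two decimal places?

495.18°C

Initial temperature in Celsius: (874 - 32) × 5/9 = 467.7778°C.
The 27.4 K change is an interval; Kelvin and Celsius degrees are the same size, so ΔC = +27.4°C.
Final Celsius temperature: 467.7778 + 27.4000 = 495.1778°C.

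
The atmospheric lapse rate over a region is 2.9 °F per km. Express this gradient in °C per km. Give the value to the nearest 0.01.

1.61 °C/km

Since only a temperature interval is involved, the additive offset between the scales drops out.
A change of 1°F is a change of 5/9°C, so 2.9 × 5/9 = 1.61.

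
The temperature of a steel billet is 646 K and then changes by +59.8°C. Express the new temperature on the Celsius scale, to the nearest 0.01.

432.65°C

Initial temperature in Celsius: 646 - 273.15 = 372.8500°C.
Final Celsius temperature: 372.8500 + 59.8000 = 432.6500°C.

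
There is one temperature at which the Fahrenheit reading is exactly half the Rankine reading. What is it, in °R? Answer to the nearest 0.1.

Let R be the Rankine reading. The Fahrenheit reading is F = 1·R - 459.67.
Require F = 0.5·R: 1·R - 459.67 = 0.5·R.
(0.5)·R = 459.67  ⇒  R = 919.3.

919.3°R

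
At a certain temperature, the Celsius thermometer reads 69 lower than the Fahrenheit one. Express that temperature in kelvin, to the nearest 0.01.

Let x be the Fahrenheit reading; then the Celsius reading is 5/9·x - 17.7778.
(5/9·x - 17.7778) - x = -69  ⇒  (-4/9)·x = -51.2222  ⇒  x = 115.2500°F.
In Celsius: (115.25 - 32) × 5/9 = 46.2500°C.
In kelvin: 46.2500 + 273.15 = 319.40 K.

319.40 K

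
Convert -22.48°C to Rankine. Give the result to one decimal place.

451.2°R

In Rankine: -22.4800 × 1.8 + 491.67 = 451.2°R.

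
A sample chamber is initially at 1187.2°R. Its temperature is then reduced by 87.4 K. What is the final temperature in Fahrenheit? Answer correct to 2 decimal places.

Initial temperature in Celsius: (1187.2 - 491.67) × 5/9 = 386.4056°C.
The 87.4 K change is an interval; Kelvin and Celsius degrees are the same size, so ΔC = -87.4°C.
Final Celsius temperature: 386.4056 - 87.4000 = 299.0056°C.
In Fahrenheit: 299.0056 × 1.8 + 32 = 570.21°F.

570.21°F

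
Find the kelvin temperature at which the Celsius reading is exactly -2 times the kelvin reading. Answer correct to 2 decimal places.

Let K be the kelvin reading. The Celsius reading is C = 1·K - 273.15.
Require C = -2·K: 1·K - 273.15 = -2·K.
(3)·K = 273.15  ⇒  K = 91.05.

91.05 K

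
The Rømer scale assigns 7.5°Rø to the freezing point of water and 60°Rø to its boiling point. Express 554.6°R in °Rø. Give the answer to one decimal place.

25.9°Rø

First in Celsius: (554.6 - 491.67) × 5/9 = 34.9611°C.
Linearly onto the Rømer scale: 7.5 + (34.9611 / 100) × (60 - 7.5) = 25.9°Rø.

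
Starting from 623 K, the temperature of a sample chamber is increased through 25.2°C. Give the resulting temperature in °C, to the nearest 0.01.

375.05°C

Initial temperature in Celsius: 623 - 273.15 = 349.8500°C.
Final Celsius temperature: 349.8500 + 25.2000 = 375.0500°C.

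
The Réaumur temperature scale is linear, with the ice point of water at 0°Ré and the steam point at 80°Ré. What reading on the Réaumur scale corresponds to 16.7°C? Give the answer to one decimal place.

Linearly onto the Réaumur scale: 0 + (16.7000 / 100) × (80 - 0) = 13.4°Ré.

13.4°Ré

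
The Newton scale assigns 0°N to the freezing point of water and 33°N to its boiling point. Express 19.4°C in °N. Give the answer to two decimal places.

6.40°N

Linearly onto the Newton scale: 0 + (19.4000 / 100) × (33 - 0) = 6.40°N.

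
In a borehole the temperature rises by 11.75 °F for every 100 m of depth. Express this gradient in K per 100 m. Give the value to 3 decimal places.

6.528 K/100 m

The quantity depends on a temperature interval, so only the ratio of degree sizes applies; the offset between the scales is irrelevant.
A change of 1°F is a change of 5/9 K, so 11.75 × 5/9 = 6.528.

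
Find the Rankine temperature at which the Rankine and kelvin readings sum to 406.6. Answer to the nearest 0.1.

Let R be the Rankine reading. The kelvin reading is K = 5/9·R.
Require R + K = 406.6: (14/9)·R = 406.6.
R = (406.6) / (14/9) = 261.4.

261.4°R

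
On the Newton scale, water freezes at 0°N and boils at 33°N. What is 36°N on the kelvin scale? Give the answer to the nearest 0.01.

382.24 K

Linear interpolation between the fixed points: C = (36 - 0) × 100 / (33 - 0) = 109.0909°C.
Then 109.0909 + 273.15 = 382.24 K.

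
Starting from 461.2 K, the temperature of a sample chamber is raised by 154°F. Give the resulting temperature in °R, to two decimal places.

Initial temperature in Celsius: 461.2 - 273.15 = 188.0500°C.
The 154°F change is an interval, so only the factor 5/9 applies: +154 × 5/9 = +85.5556°C.
Final Celsius temperature: 188.0500 + 85.5556 = 273.6056°C.
In Rankine: 273.6056 × 1.8 + 491.67 = 984.16°R.

984.16°R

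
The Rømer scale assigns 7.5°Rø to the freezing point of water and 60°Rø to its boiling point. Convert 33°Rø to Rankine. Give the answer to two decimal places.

579.10°R

Linear interpolation between the fixed points: C = (33 - 7.5) × 100 / (60 - 7.5) = 48.5714°C.
Then 48.5714 × 1.8 + 491.67 = 579.10°R.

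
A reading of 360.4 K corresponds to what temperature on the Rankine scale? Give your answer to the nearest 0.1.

648.7°R

In Celsius: 360.4 - 273.15 = 87.2500°C.
In Rankine: 87.2500 × 1.8 + 491.67 = 648.7°R.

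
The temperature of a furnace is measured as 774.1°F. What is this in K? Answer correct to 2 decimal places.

In Celsius: (774.1 - 32) × 5/9 = 412.2778°C.
In kelvin: 412.2778 + 273.15 = 685.43 K.

685.43 K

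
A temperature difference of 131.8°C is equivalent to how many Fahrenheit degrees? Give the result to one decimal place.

An interval of 1°C corresponds to 1.8°F.
131.8 × 1.8 = 237.2.

237.2°F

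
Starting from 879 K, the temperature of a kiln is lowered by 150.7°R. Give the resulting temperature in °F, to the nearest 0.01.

971.83°F

Initial temperature in Celsius: 879 - 273.15 = 605.8500°C.
The 150.7°R change is an interval, so only the factor 5/9 applies: -150.7 × 5/9 = -83.7222°C.
Final Celsius temperature: 605.8500 - 83.7222 = 522.1278°C.
In Fahrenheit: 522.1278 × 1.8 + 32 = 971.83°F.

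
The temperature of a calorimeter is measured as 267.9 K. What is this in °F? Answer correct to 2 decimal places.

22.55°F

In Celsius: 267.9 - 273.15 = -5.2500°C.
In Fahrenheit: -5.2500 × 1.8 + 32 = 22.55°F.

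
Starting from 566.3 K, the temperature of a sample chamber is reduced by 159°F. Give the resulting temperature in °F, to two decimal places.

Initial temperature in Celsius: 566.3 - 273.15 = 293.1500°C.
The 159°F change is an interval, so only the factor 5/9 applies: -159 × 5/9 = -88.3333°C.
Final Celsius temperature: 293.1500 - 88.3333 = 204.8167°C.
In Fahrenheit: 204.8167 × 1.8 + 32 = 400.67°F.

400.67°F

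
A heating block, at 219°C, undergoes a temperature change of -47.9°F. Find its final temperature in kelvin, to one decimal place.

The 47.9°F change is an interval, so only the factor 5/9 applies: -47.9 × 5/9 = -26.6111°C.
Final Celsius temperature: 219.0000 - 26.6111 = 192.3889°C.
In kelvin: 192.3889 + 273.15 = 465.5 K.

465.5 K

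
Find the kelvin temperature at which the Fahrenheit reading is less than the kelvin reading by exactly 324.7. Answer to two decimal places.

Let K be the kelvin reading. The Fahrenheit reading is F = 1.8·K - 459.67.
Require F - K = -324.7: (0.8)·K - 459.67 = -324.7.
K = (-324.7 + 459.67) / (0.8) = 168.71.

168.71 K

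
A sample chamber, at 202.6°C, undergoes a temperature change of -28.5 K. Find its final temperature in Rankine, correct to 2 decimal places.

805.05°R

The 28.5 K change is an interval; Kelvin and Celsius degrees are the same size, so ΔC = -28.5°C.
Final Celsius temperature: 202.6000 - 28.5000 = 174.1000°C.
In Rankine: 174.1000 × 1.8 + 491.67 = 805.05°R.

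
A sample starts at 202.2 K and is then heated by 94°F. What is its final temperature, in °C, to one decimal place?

-18.7°C

Initial temperature in Celsius: 202.2 - 273.15 = -70.9500°C.
The 94°F change is an interval, so only the factor 5/9 applies: +94 × 5/9 = +52.2222°C.
Final Celsius temperature: -70.9500 + 52.2222 = -18.7278°C.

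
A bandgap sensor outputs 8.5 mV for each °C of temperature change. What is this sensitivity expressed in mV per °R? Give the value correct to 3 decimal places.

4.722 mV per °R

Since only a temperature interval is involved, the additive offset between the scales drops out.
A change of 1°R is a change of 5/9°C, so per °R the value is 8.5 × 5/9 = 4.722.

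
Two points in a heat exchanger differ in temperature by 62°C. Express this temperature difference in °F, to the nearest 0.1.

Only the scale ratio 1.8 matters for a change in temperature.
62 × 1.8 = 111.6.

111.6°F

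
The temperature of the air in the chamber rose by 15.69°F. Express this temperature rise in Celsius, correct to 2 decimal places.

An interval of 1°F corresponds to 5/9°C.
15.69 × 5/9 = 8.72.

8.72°C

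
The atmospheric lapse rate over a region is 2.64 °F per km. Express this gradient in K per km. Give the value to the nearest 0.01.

1.47 K/km

The quantity depends on a temperature interval, so only the ratio of degree sizes applies; the offset between the scales is irrelevant.
A change of 1°F is a change of 5/9 K, so 2.64 × 5/9 = 1.47.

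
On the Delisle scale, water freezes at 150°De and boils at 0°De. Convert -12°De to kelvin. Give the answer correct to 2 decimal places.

381.15 K

Linear interpolation between the fixed points: C = (-12 - 150) × 100 / (0 - 150) = 108.0000°C.
Then 108.0000 + 273.15 = 381.15 K.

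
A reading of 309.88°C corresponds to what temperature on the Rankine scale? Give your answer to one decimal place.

In Rankine: 309.8800 × 1.8 + 491.67 = 1049.5°R.

1049.5°R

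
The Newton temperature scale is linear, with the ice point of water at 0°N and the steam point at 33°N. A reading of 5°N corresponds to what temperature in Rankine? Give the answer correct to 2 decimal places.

Linear interpolation between the fixed points: C = (5 - 0) × 100 / (33 - 0) = 15.1515°C.
Then 15.1515 × 1.8 + 491.67 = 518.94°R.

518.94°R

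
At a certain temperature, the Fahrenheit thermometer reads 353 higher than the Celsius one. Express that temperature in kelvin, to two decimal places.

674.40 K

Let x be the Celsius reading; then the Fahrenheit reading is 1.8·x + 32.
(1.8·x + 32) - x = 353  ⇒  (0.8)·x = 321  ⇒  x = 401.2500°C.
In kelvin: 401.2500 + 273.15 = 674.40 K.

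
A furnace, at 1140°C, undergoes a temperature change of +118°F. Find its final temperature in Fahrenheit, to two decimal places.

The 118°F change is an interval, so only the factor 5/9 applies: +118 × 5/9 = +65.5556°C.
Final Celsius temperature: 1140.0000 + 65.5556 = 1205.5556°C.
In Fahrenheit: 1205.5556 × 1.8 + 32 = 2202.00°F.

2202.00°F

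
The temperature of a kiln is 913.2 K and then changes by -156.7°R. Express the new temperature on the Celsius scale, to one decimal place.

553.0°C

Initial temperature in Celsius: 913.2 - 273.15 = 640.0500°C.
The 156.7°R change is an interval, so only the factor 5/9 applies: -156.7 × 5/9 = -87.0556°C.
Final Celsius temperature: 640.0500 - 87.0556 = 552.9944°C.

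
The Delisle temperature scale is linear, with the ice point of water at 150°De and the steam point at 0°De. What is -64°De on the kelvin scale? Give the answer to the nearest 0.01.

415.82 K

Linear interpolation between the fixed points: C = (-64 - 150) × 100 / (0 - 150) = 142.6667°C.
Then 142.6667 + 273.15 = 415.82 K.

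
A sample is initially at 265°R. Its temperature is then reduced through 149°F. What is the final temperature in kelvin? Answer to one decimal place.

Initial temperature in Celsius: (265 - 491.67) × 5/9 = -125.9278°C.
The 149°F change is an interval, so only the factor 5/9 applies: -149 × 5/9 = -82.7778°C.
Final Celsius temperature: -125.9278 - 82.7778 = -208.7056°C.
In kelvin: -208.7056 + 273.15 = 64.4 K.

64.4 K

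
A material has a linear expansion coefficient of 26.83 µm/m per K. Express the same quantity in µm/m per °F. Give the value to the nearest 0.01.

Since only a temperature interval is involved, the additive offset between the scales drops out.
A change of 1°F is a change of 5/9 K, so per °F the value is 26.83 × 5/9 = 14.91.

14.91 µm/m per °F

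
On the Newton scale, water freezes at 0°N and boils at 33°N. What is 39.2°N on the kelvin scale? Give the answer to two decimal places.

Linear interpolation between the fixed points: C = (39.2 - 0) × 100 / (33 - 0) = 118.7879°C.
Then 118.7879 + 273.15 = 391.94 K.

391.94 K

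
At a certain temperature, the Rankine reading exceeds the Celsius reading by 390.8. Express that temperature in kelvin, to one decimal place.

147.1 K

Let x be the Rankine reading; then the Celsius reading is 5/9·x - 273.15.
(5/9·x - 273.15) - x = -390.8  ⇒  (-4/9)·x = -117.65  ⇒  x = 264.7125°R.
In Celsius: (264.7125 - 491.67) × 5/9 = -126.0875°C.
In kelvin: -126.0875 + 273.15 = 147.1 K.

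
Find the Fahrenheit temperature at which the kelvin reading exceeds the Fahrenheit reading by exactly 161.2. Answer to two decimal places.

211.89°F

Let F be the Fahrenheit reading. The kelvin reading is K = 5/9·F + 255.372.
Require K - F = 161.2: (-4/9)·F + 255.372 = 161.2.
F = (161.2 - 255.372) / (-4/9) = 211.89.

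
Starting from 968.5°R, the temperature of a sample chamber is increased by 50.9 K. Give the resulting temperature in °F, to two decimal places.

600.45°F

Initial temperature in Celsius: (968.5 - 491.67) × 5/9 = 264.9056°C.
The 50.9 K change is an interval; Kelvin and Celsius degrees are the same size, so ΔC = +50.9°C.
Final Celsius temperature: 264.9056 + 50.9000 = 315.8056°C.
In Fahrenheit: 315.8056 × 1.8 + 32 = 600.45°F.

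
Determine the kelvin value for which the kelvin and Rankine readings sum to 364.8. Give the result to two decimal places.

130.29 K

Let K be the kelvin reading. The Rankine reading is R = 1.8·K.
Require K + R = 364.8: (2.8)·K = 364.8.
K = (364.8) / (2.8) = 130.29.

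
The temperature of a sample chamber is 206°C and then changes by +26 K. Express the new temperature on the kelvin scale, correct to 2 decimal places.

505.15 K

The 26 K change is an interval; Kelvin and Celsius degrees are the same size, so ΔC = +26°C.
Final Celsius temperature: 206.0000 + 26.0000 = 232.0000°C.
In kelvin: 232.0000 + 273.15 = 505.15 K.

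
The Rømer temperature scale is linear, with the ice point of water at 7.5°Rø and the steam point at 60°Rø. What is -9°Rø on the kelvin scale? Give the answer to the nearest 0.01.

Linear interpolation between the fixed points: C = (-9 - 7.5) × 100 / (60 - 7.5) = -31.4286°C.
Then -31.4286 + 273.15 = 241.72 K.

241.72 K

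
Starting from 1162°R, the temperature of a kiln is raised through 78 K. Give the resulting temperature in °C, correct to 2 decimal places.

450.41°C

Initial temperature in Celsius: (1162 - 491.67) × 5/9 = 372.4056°C.
The 78 K change is an interval; Kelvin and Celsius degrees are the same size, so ΔC = +78°C.
Final Celsius temperature: 372.4056 + 78.0000 = 450.4056°C.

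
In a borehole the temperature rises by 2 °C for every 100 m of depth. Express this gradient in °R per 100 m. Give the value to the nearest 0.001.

Since only a temperature interval is involved, the additive offset between the scales drops out.
A change of 1°C is a change of 1.8°R, so 2 × 1.8 = 3.600.

3.600 °R/100 m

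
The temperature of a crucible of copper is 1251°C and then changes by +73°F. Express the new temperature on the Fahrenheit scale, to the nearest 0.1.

2356.8°F

The 73°F change is an interval, so only the factor 5/9 applies: +73 × 5/9 = +40.5556°C.
Final Celsius temperature: 1251.0000 + 40.5556 = 1291.5556°C.
In Fahrenheit: 1291.5556 × 1.8 + 32 = 2356.8°F.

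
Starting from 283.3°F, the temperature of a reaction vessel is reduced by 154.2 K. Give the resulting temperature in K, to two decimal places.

258.56 K

Initial temperature in Celsius: (283.3 - 32) × 5/9 = 139.6111°C.
The 154.2 K change is an interval; Kelvin and Celsius degrees are the same size, so ΔC = -154.2°C.
Final Celsius temperature: 139.6111 - 154.2000 = -14.5889°C.
In kelvin: -14.5889 + 273.15 = 258.56 K.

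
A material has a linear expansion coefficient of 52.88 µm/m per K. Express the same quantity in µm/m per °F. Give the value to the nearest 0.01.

Since only a temperature interval is involved, the additive offset between the scales drops out.
A change of 1°F is a change of 5/9 K, so per °F the value is 52.88 × 5/9 = 29.38.

29.38 µm/m per °F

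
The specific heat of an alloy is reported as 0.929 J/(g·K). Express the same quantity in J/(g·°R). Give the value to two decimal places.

0.52 J/(g·°R)

Since only a temperature interval is involved, the additive offset between the scales drops out.
A change of 1°R is a change of 5/9 K, so per °R the value is 0.929 × 5/9 = 0.52.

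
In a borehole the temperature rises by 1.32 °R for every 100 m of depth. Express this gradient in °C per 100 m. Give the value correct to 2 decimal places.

Since only a temperature interval is involved, the additive offset between the scales drops out.
A change of 1°R is a change of 5/9°C, so 1.32 × 5/9 = 0.73.

0.73 °C/100 m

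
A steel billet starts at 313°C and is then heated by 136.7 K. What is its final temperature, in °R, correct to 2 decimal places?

The 136.7 K change is an interval; Kelvin and Celsius degrees are the same size, so ΔC = +136.7°C.
Final Celsius temperature: 313.0000 + 136.7000 = 449.7000°C.
In Rankine: 449.7000 × 1.8 + 491.67 = 1301.13°R.

1301.13°R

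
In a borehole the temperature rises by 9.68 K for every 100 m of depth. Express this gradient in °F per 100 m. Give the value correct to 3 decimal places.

Since only a temperature interval is involved, the additive offset between the scales drops out.
A change of 1 K is a change of 1.8°F, so 9.68 × 1.8 = 17.424.

17.424 °F/100 m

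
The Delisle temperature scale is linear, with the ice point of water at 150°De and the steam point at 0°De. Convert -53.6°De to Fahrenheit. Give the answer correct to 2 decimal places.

276.32°F

Linear interpolation between the fixed points: C = (-53.6 - 150) × 100 / (0 - 150) = 135.7333°C.
Then 135.7333 × 1.8 + 32 = 276.32°F.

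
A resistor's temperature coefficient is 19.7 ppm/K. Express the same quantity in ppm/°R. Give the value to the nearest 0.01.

The quantity depends on a temperature interval, so only the ratio of degree sizes applies; the offset between the scales is irrelevant.
A change of 1°R is a change of 5/9 K, so per °R the value is 19.7 × 5/9 = 10.94.

10.94 ppm/°R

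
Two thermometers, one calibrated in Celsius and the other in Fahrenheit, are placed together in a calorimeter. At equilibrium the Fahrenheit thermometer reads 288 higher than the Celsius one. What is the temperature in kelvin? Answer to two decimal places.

Let x be the Celsius reading; then the Fahrenheit reading is 1.8·x + 32.
(1.8·x + 32) - x = 288  ⇒  (0.8)·x = 256  ⇒  x = 320.0000°C.
In kelvin: 320.0000 + 273.15 = 593.15 K.

593.15 K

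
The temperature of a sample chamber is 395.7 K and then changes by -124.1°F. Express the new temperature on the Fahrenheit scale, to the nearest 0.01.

128.49°F

Initial temperature in Celsius: 395.7 - 273.15 = 122.5500°C.
The 124.1°F change is an interval, so only the factor 5/9 applies: -124.1 × 5/9 = -68.9444°C.
Final Celsius temperature: 122.5500 - 68.9444 = 53.6056°C.
In Fahrenheit: 53.6056 × 1.8 + 32 = 128.49°F.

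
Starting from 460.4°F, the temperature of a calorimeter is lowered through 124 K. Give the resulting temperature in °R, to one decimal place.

Initial temperature in Celsius: (460.4 - 32) × 5/9 = 238.0000°C.
The 124 K change is an interval; Kelvin and Celsius degrees are the same size, so ΔC = -124°C.
Final Celsius temperature: 238.0000 - 124.0000 = 114.0000°C.
In Rankine: 114.0000 × 1.8 + 491.67 = 696.9°R.

696.9°R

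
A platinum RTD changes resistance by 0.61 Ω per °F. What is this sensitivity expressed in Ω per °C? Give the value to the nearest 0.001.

1.098 Ω per °C

Since only a temperature interval is involved, the additive offset between the scales drops out.
A change of 1°C is a change of 1.8°F, so per °C the value is 0.61 × 1.8 = 1.098.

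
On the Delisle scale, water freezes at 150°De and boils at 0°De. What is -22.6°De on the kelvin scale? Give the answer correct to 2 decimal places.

Linear interpolation between the fixed points: C = (-22.6 - 150) × 100 / (0 - 150) = 115.0667°C.
Then 115.0667 + 273.15 = 388.22 K.

388.22 K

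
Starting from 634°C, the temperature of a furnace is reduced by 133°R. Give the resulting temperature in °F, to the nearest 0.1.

1040.2°F

The 133°R change is an interval, so only the factor 5/9 applies: -133 × 5/9 = -73.8889°C.
Final Celsius temperature: 634.0000 - 73.8889 = 560.1111°C.
In Fahrenheit: 560.1111 × 1.8 + 32 = 1040.2°F.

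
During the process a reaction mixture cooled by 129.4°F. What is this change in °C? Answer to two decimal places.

Only the scale ratio 5/9 matters for a change in temperature.
129.4 × 5/9 = 71.89.

71.89°C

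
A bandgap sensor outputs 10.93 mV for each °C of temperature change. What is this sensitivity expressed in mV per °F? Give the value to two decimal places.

The quantity depends on a temperature interval, so only the ratio of degree sizes applies; the offset between the scales is irrelevant.
A change of 1°F is a change of 5/9°C, so per °F the value is 10.93 × 5/9 = 6.07.

6.07 mV per °F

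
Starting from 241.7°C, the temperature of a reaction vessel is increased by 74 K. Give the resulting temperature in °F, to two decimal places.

The 74 K change is an interval; Kelvin and Celsius degrees are the same size, so ΔC = +74°C.
Final Celsius temperature: 241.7000 + 74.0000 = 315.7000°C.
In Fahrenheit: 315.7000 × 1.8 + 32 = 600.26°F.

600.26°F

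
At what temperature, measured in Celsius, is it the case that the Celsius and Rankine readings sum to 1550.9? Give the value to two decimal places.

378.30°C

Let C be the Celsius reading. The Rankine reading is R = 1.8·C + 491.67.
Require C + R = 1550.9: (2.8)·C + 491.67 = 1550.9.
C = (1550.9 - 491.67) / (2.8) = 378.30.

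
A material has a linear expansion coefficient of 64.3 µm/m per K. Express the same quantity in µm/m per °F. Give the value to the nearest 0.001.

35.722 µm/m per °F

The quantity depends on a temperature interval, so only the ratio of degree sizes applies; the offset between the scales is irrelevant.
A change of 1°F is a change of 5/9 K, so per °F the value is 64.3 × 5/9 = 35.722.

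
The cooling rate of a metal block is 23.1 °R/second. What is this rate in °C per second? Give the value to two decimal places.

The quantity depends on a temperature interval, so only the ratio of degree sizes applies; the offset between the scales is irrelevant.
A change of 1°R is a change of 5/9°C, so 23.1 × 5/9 = 12.83.

12.83 °C/second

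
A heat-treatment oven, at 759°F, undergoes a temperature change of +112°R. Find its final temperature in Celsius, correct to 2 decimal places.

466.11°C

Initial temperature in Celsius: (759 - 32) × 5/9 = 403.8889°C.
The 112°R change is an interval, so only the factor 5/9 applies: +112 × 5/9 = +62.2222°C.
Final Celsius temperature: 403.8889 + 62.2222 = 466.1111°C.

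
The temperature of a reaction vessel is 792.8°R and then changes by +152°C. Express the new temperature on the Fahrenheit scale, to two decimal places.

606.73°F

Initial temperature in Celsius: (792.8 - 491.67) × 5/9 = 167.2944°C.
Final Celsius temperature: 167.2944 + 152.0000 = 319.2944°C.
In Fahrenheit: 319.2944 × 1.8 + 32 = 606.73°F.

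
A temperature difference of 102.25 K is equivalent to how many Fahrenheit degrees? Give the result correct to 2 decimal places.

For a temperature interval the offset drops out; only the factor 1.8 applies.
102.25 × 1.8 = 184.05.

184.05°F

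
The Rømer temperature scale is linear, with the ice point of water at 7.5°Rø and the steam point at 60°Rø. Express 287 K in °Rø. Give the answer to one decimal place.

14.8°Rø

First in Celsius: 287 - 273.15 = 13.8500°C.
Linearly onto the Rømer scale: 7.5 + (13.8500 / 100) × (60 - 7.5) = 14.8°Rø.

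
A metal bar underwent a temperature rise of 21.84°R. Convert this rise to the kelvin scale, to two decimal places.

Only the scale ratio 5/9 matters for a change in temperature.
21.84 × 5/9 = 12.13.

12.13 K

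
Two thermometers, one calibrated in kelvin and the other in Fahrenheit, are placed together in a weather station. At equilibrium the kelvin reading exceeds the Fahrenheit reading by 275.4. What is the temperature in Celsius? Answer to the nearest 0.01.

-42.81°C

Let x be the kelvin reading; then the Fahrenheit reading is 1.8·x - 459.67.
(1.8·x - 459.67) - x = -275.4  ⇒  (0.8)·x = 184.27  ⇒  x = 230.3375 K.
In Celsius: 230.3375 - 273.15 = -42.81°C.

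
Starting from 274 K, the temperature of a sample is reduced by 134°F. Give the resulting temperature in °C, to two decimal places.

Initial temperature in Celsius: 274 - 273.15 = 0.8500°C.
The 134°F change is an interval, so only the factor 5/9 applies: -134 × 5/9 = -74.4444°C.
Final Celsius temperature: 0.8500 - 74.4444 = -73.5944°C.

-73.59°C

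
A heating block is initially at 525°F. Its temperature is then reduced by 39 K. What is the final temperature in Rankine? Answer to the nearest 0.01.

Initial temperature in Celsius: (525 - 32) × 5/9 = 273.8889°C.
The 39 K change is an interval; Kelvin and Celsius degrees are the same size, so ΔC = -39°C.
Final Celsius temperature: 273.8889 - 39.0000 = 234.8889°C.
In Rankine: 234.8889 × 1.8 + 491.67 = 914.47°R.

914.47°R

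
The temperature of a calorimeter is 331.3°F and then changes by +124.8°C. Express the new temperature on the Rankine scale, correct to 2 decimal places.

1015.61°R

Initial temperature in Celsius: (331.3 - 32) × 5/9 = 166.2778°C.
Final Celsius temperature: 166.2778 + 124.8000 = 291.0778°C.
In Rankine: 291.0778 × 1.8 + 491.67 = 1015.61°R.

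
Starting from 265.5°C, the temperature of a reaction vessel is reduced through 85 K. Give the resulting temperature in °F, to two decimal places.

356.90°F

The 85 K change is an interval; Kelvin and Celsius degrees are the same size, so ΔC = -85°C.
Final Celsius temperature: 265.5000 - 85.0000 = 180.5000°C.
In Fahrenheit: 180.5000 × 1.8 + 32 = 356.90°F.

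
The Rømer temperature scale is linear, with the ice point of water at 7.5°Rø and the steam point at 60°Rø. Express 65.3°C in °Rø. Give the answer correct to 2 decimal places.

41.78°Rø

Linearly onto the Rømer scale: 7.5 + (65.3000 / 100) × (60 - 7.5) = 41.78°Rø.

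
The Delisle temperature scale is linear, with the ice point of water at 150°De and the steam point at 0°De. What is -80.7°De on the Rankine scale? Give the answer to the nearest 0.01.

Linear interpolation between the fixed points: C = (-80.7 - 150) × 100 / (0 - 150) = 153.8000°C.
Then 153.8000 × 1.8 + 491.67 = 768.51°R.

768.51°R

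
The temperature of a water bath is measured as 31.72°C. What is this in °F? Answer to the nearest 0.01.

In Fahrenheit: 31.7200 × 1.8 + 32 = 89.10°F.

89.10°F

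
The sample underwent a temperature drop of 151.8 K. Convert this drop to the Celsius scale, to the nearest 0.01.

151.80°C

Kelvin and Celsius degrees are the same size, so the interval is unchanged: 151.80.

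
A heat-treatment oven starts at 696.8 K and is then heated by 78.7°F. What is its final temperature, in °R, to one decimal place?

1332.9°R

Initial temperature in Celsius: 696.8 - 273.15 = 423.6500°C.
The 78.7°F change is an interval, so only the factor 5/9 applies: +78.7 × 5/9 = +43.7222°C.
Final Celsius temperature: 423.6500 + 43.7222 = 467.3722°C.
In Rankine: 467.3722 × 1.8 + 491.67 = 1332.9°R.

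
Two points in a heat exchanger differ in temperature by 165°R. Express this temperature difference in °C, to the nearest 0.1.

91.7°C

For a temperature interval the offset drops out; only the factor 5/9 applies.
165 × 5/9 = 91.7.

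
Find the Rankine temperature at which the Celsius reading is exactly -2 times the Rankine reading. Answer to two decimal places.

106.88°R

Let R be the Rankine reading. The Celsius reading is C = 5/9·R - 273.15.
Require C = -2·R: 5/9·R - 273.15 = -2·R.
(23/9)·R = 273.15  ⇒  R = 106.88.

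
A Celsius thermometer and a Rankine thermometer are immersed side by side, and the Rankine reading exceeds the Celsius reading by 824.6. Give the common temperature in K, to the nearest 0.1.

689.3 K

Let x be the Celsius reading; then the Rankine reading is 1.8·x + 491.67.
(1.8·x + 491.67) - x = 824.6  ⇒  (0.8)·x = 332.93  ⇒  x = 416.1625°C.
In kelvin: 416.1625 + 273.15 = 689.3 K.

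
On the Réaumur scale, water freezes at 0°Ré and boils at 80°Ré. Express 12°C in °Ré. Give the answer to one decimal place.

Linearly onto the Réaumur scale: 0 + (12.0000 / 100) × (80 - 0) = 9.6°Ré.

9.6°Ré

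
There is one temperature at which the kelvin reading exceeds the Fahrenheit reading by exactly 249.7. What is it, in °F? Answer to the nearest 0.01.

Let F be the Fahrenheit reading. The kelvin reading is K = 5/9·F + 255.372.
Require K - F = 249.7: (-4/9)·F + 255.372 = 249.7.
F = (249.7 - 255.372) / (-4/9) = 12.76.

12.76°F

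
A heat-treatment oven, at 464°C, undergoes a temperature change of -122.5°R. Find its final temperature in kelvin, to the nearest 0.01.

The 122.5°R change is an interval, so only the factor 5/9 applies: -122.5 × 5/9 = -68.0556°C.
Final Celsius temperature: 464.0000 - 68.0556 = 395.9444°C.
In kelvin: 395.9444 + 273.15 = 669.09 K.

669.09 K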